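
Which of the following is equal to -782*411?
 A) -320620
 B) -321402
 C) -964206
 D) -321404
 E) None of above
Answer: B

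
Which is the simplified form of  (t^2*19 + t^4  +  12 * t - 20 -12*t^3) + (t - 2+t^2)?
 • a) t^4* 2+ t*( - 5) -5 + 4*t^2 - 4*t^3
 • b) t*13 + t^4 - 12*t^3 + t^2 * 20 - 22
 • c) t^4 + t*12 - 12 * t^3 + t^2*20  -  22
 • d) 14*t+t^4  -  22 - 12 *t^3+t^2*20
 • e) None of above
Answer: b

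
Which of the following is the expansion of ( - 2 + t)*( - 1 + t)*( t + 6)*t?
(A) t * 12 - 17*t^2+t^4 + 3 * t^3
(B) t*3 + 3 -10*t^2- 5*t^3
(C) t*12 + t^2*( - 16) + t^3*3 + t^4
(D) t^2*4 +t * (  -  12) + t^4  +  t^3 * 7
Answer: C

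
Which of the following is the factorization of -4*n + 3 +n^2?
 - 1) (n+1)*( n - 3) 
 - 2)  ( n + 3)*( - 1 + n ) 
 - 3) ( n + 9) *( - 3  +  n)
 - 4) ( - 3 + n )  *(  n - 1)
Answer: 4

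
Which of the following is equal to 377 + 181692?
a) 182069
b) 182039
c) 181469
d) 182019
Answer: a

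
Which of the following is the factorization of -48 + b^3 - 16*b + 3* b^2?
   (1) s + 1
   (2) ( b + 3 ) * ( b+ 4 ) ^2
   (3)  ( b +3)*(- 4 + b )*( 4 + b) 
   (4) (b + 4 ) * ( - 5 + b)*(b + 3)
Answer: 3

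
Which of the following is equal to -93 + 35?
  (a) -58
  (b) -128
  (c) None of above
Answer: a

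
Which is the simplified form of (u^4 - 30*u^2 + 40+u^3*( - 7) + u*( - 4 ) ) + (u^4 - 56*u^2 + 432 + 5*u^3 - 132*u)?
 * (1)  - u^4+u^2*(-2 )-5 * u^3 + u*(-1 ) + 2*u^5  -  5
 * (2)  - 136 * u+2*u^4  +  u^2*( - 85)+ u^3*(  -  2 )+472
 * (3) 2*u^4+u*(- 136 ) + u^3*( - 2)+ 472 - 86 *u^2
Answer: 3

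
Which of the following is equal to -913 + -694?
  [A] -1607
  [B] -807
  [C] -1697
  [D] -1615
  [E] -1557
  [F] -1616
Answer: A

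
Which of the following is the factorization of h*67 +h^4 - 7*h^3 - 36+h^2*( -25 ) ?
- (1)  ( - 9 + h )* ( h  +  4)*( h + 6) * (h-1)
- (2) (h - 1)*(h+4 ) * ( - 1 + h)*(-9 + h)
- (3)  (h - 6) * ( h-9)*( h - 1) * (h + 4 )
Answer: 2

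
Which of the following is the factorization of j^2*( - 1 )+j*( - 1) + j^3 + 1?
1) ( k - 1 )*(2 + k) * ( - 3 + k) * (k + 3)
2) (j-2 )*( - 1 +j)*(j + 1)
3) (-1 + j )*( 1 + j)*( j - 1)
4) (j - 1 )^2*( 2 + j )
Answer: 3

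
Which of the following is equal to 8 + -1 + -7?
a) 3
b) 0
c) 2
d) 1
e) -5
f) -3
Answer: b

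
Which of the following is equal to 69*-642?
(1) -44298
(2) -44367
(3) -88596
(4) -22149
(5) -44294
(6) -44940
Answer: 1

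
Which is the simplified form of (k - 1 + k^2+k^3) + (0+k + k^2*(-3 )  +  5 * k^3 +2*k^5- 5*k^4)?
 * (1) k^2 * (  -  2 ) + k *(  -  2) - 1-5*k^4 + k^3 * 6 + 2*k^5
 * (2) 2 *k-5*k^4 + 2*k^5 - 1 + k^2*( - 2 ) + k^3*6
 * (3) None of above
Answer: 2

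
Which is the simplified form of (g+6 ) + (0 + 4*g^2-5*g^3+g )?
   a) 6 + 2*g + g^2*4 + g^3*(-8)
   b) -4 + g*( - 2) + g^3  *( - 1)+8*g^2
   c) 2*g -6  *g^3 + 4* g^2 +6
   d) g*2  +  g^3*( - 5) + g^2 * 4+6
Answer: d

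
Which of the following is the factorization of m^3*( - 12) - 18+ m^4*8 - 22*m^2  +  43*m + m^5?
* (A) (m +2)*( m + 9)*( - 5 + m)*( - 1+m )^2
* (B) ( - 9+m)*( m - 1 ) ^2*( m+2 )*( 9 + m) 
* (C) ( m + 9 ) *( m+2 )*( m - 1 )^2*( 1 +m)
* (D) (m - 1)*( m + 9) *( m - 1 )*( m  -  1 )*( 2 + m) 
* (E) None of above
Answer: D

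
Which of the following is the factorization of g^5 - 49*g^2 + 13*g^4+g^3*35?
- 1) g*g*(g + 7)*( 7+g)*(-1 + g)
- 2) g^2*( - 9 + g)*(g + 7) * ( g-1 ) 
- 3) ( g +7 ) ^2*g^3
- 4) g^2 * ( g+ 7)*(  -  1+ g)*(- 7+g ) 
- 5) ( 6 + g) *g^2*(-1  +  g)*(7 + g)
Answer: 1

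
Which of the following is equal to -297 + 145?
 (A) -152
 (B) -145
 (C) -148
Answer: A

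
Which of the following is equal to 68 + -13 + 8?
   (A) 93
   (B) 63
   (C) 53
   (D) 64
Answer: B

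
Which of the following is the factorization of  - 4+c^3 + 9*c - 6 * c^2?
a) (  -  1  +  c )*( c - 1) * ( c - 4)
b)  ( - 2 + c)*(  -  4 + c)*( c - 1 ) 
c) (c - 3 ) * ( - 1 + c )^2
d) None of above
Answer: a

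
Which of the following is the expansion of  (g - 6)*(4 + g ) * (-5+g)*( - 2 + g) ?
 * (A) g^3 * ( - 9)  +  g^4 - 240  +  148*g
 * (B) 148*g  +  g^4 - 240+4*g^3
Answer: A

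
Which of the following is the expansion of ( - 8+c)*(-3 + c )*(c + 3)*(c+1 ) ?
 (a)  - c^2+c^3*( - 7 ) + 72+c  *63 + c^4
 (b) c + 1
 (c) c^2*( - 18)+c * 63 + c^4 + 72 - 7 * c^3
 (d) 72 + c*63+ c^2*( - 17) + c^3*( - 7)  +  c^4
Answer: d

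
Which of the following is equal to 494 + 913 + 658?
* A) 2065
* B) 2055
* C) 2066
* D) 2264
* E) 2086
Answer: A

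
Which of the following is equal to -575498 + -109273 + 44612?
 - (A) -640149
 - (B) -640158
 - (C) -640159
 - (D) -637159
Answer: C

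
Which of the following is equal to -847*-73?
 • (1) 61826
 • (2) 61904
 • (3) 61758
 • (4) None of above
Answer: 4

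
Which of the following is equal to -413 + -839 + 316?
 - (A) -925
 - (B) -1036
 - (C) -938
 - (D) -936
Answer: D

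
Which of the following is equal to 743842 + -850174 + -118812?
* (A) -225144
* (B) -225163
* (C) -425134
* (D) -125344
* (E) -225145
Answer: A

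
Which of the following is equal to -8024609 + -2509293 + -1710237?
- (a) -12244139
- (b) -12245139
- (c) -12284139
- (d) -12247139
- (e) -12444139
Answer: a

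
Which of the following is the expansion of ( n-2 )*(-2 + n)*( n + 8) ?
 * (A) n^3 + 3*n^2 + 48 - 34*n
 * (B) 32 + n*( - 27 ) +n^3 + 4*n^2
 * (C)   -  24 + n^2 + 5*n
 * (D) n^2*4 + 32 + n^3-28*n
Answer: D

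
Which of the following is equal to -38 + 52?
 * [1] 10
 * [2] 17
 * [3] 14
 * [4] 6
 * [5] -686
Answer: 3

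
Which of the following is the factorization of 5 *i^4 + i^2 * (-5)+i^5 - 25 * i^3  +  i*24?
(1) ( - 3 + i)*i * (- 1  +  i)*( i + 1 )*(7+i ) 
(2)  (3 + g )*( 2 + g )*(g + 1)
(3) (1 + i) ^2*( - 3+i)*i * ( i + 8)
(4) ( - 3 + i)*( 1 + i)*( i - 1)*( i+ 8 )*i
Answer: 4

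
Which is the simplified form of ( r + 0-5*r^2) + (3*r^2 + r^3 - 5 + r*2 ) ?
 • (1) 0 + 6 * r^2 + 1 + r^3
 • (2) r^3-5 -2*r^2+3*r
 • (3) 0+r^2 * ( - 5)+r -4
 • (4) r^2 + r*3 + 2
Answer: 2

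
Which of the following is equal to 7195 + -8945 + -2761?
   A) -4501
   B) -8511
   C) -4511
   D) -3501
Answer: C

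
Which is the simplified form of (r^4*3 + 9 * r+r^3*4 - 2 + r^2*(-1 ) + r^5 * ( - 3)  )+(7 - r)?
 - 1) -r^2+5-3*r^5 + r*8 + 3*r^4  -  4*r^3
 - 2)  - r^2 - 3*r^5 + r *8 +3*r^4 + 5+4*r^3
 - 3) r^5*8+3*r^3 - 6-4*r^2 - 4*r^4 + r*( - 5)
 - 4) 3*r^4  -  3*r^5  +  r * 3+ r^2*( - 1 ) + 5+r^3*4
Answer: 2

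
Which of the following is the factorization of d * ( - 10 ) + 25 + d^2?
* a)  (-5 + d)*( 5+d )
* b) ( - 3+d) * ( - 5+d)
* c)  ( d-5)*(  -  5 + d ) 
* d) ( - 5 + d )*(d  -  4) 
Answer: c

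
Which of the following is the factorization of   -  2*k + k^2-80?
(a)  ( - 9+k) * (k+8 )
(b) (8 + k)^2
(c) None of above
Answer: c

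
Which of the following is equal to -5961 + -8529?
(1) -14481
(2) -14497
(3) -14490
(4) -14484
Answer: 3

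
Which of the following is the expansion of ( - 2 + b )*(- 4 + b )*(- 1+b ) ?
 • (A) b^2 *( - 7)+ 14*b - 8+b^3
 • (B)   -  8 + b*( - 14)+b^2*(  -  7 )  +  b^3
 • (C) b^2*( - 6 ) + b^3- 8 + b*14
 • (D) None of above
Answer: A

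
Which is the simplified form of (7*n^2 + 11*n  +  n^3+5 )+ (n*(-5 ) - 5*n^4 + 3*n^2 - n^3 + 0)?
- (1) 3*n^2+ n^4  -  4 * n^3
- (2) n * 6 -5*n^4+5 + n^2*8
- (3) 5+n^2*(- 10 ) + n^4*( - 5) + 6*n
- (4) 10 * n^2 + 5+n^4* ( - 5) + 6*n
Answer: 4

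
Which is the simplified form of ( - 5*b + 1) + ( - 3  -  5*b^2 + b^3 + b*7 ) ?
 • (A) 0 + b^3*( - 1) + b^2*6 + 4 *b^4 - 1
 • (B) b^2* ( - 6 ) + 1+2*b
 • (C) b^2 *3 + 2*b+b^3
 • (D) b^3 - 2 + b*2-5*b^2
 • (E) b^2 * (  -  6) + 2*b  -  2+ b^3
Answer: D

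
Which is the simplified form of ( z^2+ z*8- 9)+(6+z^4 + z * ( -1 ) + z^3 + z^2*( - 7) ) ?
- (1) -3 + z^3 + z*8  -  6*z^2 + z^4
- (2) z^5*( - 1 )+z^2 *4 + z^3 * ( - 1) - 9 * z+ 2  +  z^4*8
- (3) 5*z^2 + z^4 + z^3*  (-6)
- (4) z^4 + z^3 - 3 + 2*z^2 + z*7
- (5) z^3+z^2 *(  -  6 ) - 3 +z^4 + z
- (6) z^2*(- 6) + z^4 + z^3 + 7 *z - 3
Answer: 6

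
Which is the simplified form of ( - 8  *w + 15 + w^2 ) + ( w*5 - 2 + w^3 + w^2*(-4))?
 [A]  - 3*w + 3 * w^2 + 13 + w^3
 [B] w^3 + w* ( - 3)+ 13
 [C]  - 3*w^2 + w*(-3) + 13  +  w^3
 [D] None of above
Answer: C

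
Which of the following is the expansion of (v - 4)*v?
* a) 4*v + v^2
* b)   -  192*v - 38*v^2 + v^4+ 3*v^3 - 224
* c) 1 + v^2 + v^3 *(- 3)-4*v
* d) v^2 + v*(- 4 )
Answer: d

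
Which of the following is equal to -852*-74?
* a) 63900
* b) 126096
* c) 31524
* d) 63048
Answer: d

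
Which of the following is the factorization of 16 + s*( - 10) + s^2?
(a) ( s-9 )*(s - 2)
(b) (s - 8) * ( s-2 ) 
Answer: b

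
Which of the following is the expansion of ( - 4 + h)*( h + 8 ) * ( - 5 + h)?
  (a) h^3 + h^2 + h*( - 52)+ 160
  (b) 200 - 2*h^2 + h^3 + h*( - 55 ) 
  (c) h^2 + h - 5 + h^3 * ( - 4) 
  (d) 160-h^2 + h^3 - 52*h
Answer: d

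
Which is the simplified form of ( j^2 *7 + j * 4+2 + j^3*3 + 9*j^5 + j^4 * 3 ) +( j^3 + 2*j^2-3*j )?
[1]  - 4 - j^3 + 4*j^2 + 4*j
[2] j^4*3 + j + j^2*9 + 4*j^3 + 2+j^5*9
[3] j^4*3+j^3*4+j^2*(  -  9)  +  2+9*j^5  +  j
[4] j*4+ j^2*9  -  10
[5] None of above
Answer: 2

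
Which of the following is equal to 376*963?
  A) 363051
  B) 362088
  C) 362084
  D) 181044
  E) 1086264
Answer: B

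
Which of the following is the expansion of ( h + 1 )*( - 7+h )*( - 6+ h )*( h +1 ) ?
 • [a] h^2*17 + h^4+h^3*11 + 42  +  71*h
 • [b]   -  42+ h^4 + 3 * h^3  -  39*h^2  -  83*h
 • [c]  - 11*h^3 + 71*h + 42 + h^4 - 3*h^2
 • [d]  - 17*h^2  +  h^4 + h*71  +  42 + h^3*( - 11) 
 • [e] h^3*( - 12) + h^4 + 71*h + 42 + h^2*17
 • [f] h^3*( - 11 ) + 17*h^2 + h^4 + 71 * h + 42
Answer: f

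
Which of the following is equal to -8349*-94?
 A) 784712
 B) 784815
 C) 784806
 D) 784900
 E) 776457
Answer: C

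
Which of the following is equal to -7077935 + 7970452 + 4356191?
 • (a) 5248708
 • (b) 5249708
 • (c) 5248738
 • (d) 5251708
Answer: a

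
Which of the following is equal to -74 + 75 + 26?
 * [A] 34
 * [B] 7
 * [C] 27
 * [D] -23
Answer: C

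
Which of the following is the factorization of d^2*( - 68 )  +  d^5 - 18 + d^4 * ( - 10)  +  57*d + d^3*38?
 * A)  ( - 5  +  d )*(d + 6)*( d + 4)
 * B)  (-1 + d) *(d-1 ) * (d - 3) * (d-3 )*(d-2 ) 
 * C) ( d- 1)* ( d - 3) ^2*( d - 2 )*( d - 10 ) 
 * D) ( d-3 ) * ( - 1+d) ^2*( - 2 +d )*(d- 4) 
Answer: B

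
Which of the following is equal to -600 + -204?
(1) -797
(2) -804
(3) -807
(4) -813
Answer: 2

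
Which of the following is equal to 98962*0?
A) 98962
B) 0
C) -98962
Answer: B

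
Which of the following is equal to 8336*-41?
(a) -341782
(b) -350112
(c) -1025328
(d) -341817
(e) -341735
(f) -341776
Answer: f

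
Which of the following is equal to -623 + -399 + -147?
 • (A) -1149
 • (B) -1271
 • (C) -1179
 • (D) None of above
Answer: D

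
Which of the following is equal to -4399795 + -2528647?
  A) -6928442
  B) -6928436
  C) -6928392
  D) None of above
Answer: A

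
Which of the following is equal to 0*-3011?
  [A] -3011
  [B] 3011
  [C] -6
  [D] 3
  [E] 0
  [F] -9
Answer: E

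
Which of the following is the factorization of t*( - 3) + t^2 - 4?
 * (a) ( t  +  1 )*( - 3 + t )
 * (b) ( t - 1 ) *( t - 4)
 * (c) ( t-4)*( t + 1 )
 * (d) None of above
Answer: c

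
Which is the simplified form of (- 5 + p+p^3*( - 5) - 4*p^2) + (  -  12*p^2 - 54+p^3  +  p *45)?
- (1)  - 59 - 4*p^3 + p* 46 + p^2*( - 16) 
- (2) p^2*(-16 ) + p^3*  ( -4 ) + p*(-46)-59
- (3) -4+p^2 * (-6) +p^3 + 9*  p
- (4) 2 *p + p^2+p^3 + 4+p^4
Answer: 1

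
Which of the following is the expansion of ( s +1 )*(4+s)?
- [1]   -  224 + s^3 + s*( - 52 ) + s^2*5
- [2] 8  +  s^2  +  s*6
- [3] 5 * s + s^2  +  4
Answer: 3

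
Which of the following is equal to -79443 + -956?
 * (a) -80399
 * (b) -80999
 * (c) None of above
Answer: a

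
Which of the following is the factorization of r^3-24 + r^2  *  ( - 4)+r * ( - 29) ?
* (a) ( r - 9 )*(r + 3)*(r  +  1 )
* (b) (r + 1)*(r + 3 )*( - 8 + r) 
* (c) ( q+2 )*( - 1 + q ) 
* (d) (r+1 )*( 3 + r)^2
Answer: b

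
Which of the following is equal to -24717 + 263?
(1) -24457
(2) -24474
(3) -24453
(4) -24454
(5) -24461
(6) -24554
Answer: 4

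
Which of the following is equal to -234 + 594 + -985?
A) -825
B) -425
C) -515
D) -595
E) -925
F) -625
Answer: F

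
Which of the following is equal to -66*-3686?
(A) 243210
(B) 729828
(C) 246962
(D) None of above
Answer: D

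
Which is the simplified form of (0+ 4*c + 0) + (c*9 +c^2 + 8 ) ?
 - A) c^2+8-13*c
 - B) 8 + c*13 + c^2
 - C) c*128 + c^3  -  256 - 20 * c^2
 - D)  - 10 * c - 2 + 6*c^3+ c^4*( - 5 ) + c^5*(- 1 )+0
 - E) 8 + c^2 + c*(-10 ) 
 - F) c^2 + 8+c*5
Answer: B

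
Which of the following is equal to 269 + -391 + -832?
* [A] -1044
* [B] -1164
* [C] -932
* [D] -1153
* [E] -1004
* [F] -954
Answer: F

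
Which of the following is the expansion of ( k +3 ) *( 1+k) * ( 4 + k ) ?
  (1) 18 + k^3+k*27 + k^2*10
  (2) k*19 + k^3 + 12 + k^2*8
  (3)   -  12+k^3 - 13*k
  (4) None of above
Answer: 2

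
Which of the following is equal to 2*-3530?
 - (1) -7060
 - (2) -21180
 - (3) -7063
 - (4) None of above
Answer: 1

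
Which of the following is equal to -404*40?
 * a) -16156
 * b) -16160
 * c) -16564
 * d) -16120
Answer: b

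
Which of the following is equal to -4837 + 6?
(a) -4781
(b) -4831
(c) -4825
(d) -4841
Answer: b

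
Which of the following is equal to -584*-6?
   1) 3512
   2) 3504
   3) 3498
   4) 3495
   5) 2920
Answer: 2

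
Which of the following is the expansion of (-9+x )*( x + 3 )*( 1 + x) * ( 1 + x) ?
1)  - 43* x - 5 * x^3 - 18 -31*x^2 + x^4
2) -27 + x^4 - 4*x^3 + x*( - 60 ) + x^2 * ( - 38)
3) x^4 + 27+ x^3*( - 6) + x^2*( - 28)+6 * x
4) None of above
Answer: 2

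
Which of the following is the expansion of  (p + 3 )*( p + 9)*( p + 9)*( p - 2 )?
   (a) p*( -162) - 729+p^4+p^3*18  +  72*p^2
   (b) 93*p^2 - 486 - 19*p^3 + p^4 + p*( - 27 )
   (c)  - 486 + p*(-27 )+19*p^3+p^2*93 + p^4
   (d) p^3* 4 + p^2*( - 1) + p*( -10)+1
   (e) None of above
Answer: c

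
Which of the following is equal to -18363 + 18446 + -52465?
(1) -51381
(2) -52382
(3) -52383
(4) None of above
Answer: 2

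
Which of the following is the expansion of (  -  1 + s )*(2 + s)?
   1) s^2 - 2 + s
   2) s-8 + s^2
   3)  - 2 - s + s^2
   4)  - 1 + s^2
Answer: 1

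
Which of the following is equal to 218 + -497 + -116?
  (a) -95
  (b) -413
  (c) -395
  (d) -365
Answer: c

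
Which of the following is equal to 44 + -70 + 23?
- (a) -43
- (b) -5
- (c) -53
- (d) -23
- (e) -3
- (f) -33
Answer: e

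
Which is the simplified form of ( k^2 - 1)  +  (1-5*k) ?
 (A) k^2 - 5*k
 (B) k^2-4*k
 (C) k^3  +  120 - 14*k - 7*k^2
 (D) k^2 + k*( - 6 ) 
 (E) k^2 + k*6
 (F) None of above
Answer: A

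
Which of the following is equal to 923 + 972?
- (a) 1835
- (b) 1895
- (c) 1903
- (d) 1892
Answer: b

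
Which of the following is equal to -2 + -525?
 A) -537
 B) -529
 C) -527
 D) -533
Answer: C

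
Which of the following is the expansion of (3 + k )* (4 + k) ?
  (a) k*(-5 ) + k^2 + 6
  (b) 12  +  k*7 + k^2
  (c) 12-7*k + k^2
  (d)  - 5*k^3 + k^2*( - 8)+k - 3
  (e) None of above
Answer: b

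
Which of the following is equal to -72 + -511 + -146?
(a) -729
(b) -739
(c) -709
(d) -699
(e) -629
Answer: a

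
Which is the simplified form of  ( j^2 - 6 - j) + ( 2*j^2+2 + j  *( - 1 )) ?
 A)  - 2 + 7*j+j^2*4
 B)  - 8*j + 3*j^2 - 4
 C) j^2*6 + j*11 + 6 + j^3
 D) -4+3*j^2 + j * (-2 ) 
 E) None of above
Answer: D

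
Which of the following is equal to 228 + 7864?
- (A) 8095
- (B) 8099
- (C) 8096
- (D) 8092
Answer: D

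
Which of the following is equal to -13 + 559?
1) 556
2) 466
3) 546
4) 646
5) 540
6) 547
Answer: 3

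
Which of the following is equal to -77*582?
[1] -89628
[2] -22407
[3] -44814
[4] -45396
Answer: 3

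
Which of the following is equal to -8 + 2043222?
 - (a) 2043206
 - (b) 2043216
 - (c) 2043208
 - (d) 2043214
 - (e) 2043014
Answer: d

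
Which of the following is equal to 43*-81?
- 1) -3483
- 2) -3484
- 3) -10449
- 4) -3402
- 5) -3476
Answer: 1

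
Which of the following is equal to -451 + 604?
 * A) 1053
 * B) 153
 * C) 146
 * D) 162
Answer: B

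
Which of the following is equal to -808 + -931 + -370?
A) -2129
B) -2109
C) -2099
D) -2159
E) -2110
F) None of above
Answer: B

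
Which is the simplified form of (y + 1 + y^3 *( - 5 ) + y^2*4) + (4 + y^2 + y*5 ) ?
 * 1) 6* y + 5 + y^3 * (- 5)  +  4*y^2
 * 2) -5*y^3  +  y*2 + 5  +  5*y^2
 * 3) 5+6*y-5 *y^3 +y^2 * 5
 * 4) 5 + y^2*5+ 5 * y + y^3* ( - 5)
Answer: 3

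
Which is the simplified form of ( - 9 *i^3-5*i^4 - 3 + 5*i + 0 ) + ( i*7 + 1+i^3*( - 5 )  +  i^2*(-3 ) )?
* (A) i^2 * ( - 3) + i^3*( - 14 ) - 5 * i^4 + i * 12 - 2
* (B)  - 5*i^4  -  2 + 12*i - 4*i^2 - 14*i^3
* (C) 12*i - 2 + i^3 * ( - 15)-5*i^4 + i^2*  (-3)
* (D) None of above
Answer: A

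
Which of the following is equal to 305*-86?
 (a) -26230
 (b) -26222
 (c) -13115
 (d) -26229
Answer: a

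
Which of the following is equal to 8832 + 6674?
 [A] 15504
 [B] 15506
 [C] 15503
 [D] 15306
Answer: B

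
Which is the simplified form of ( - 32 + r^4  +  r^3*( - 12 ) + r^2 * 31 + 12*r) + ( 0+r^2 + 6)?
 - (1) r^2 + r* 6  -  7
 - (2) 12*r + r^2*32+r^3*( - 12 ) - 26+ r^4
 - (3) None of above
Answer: 2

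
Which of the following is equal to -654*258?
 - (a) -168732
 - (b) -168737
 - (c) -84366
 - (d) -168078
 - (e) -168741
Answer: a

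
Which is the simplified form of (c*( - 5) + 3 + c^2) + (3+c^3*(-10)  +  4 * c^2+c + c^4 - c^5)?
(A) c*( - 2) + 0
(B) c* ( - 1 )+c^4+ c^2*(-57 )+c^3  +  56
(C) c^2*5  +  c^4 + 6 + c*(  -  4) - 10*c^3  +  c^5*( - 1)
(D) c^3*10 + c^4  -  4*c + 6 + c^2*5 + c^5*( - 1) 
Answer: C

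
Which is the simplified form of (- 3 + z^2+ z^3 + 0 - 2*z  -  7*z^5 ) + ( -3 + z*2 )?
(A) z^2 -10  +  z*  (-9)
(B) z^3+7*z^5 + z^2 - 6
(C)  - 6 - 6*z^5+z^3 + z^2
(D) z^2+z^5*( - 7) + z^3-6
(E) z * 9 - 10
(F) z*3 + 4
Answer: D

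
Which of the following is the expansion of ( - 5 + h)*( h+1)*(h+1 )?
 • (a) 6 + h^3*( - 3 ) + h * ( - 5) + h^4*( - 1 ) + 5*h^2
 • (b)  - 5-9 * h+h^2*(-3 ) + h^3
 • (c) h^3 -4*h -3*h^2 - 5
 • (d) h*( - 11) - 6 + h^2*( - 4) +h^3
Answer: b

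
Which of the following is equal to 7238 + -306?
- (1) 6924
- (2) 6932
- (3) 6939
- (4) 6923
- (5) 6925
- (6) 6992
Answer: 2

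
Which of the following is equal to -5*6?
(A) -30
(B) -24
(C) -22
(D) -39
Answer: A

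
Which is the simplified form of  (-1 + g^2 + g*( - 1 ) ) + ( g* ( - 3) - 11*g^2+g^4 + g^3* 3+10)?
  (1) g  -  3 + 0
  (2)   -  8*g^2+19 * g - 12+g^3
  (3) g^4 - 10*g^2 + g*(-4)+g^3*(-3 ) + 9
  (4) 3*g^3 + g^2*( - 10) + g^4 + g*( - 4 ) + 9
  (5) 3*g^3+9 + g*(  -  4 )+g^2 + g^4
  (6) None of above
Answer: 4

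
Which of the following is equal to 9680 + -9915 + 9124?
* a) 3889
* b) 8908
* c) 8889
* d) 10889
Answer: c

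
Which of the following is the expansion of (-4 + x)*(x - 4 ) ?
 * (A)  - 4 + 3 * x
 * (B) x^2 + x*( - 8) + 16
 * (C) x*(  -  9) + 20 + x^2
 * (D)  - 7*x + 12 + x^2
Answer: B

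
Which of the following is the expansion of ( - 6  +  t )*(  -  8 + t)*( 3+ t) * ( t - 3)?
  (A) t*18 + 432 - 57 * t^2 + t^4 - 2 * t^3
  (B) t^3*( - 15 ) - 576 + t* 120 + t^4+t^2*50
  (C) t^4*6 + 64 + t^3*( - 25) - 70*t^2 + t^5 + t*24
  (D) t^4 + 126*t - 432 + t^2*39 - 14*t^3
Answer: D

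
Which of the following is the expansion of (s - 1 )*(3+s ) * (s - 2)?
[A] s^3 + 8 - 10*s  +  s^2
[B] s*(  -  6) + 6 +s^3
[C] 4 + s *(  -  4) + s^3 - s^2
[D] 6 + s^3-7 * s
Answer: D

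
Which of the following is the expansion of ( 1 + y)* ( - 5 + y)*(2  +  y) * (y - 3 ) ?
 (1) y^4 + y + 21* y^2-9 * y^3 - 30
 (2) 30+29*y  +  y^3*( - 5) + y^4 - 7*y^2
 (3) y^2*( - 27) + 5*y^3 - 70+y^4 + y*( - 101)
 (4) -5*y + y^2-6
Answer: 2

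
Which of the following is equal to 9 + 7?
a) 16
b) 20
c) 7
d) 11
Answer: a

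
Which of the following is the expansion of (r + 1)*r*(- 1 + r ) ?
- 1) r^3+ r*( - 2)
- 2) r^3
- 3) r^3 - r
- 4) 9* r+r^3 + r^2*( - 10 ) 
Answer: 3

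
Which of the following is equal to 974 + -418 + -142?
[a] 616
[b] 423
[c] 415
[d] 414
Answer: d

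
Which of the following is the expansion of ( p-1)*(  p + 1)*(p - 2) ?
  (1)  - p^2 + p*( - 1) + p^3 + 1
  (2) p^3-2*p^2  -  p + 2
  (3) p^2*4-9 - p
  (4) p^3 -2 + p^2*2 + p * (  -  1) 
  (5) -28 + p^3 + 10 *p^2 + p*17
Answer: 2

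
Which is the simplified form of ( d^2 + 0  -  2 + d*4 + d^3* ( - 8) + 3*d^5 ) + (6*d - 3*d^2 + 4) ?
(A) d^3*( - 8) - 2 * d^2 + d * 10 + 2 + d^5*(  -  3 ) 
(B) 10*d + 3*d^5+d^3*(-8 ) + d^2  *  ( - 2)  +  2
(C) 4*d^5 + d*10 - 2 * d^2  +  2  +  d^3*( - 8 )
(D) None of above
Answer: B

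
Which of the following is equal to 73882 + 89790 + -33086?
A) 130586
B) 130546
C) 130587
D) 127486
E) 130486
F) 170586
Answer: A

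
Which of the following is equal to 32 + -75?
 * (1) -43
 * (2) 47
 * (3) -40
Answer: 1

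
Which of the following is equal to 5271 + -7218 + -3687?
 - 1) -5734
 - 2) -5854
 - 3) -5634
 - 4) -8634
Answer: 3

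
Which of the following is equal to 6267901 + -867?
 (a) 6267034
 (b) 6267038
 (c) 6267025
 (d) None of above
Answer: a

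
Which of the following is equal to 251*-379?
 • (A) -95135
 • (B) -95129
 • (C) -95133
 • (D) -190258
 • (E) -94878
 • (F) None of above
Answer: B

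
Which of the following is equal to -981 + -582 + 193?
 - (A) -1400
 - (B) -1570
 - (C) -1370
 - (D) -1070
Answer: C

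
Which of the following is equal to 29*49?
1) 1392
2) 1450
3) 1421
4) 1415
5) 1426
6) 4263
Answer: 3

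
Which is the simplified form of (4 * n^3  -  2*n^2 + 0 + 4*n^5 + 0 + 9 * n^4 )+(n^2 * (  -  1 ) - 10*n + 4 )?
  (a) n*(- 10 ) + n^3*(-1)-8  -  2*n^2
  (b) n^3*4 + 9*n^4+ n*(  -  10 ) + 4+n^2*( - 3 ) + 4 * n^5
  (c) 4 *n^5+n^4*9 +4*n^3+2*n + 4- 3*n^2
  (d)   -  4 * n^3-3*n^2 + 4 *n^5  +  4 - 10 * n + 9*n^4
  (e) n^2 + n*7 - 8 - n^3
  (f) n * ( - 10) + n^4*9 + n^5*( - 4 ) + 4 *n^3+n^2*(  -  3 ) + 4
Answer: b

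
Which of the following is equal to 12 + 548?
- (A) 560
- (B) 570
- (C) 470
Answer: A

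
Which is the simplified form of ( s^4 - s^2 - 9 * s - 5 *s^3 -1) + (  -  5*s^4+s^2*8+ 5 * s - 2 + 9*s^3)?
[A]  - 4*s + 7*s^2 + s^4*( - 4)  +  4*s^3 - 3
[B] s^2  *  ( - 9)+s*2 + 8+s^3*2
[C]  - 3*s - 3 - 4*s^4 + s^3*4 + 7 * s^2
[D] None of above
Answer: A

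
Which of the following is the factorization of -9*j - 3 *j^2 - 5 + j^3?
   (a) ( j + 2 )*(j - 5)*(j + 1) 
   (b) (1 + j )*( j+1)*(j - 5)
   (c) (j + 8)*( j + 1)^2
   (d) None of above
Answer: b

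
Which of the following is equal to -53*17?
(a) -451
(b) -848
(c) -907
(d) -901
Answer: d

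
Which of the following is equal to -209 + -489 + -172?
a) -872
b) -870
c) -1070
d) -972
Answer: b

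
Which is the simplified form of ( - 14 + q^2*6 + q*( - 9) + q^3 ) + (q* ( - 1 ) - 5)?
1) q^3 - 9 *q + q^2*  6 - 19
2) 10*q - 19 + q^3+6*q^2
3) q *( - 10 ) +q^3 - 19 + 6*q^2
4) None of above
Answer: 3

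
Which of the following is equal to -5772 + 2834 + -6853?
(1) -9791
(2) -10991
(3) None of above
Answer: 1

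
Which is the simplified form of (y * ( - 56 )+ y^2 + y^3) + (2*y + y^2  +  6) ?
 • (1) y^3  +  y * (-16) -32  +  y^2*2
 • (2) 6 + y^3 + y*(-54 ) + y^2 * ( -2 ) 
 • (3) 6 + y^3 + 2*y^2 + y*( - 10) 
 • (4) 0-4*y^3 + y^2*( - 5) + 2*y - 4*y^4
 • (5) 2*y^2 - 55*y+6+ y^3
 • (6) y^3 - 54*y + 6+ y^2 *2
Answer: 6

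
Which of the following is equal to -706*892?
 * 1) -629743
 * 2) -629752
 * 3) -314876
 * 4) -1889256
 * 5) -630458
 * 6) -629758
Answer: 2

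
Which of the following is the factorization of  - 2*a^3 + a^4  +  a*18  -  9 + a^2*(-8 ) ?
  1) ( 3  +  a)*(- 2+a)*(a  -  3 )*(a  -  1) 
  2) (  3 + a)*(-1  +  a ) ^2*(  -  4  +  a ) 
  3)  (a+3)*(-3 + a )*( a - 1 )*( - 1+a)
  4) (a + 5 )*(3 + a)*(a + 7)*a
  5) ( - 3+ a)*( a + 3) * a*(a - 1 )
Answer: 3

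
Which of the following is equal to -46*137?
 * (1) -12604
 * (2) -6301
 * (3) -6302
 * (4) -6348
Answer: 3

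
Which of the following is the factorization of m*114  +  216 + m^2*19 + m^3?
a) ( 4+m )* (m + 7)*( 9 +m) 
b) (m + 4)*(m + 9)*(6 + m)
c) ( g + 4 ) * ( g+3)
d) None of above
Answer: b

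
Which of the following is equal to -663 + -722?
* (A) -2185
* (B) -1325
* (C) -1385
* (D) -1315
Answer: C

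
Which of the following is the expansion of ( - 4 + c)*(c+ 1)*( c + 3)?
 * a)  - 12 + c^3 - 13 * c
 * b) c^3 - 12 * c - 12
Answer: a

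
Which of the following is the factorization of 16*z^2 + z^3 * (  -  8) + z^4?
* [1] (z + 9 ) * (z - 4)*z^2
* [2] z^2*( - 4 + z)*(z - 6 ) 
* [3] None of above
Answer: 3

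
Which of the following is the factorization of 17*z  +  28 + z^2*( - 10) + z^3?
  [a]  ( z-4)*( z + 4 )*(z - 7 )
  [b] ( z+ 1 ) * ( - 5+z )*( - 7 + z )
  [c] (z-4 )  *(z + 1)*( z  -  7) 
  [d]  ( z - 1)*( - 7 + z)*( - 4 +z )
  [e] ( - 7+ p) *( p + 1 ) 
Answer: c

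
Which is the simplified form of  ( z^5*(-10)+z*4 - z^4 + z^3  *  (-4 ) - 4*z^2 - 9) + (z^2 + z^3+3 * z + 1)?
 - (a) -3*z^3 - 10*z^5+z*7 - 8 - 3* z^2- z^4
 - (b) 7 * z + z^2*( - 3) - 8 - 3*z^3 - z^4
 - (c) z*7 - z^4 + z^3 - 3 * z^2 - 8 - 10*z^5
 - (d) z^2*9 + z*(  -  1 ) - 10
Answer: a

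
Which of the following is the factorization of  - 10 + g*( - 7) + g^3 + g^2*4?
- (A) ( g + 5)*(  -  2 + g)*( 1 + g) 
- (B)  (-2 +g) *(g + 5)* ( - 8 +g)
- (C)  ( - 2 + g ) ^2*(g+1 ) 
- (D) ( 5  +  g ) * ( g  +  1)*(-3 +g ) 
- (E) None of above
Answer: A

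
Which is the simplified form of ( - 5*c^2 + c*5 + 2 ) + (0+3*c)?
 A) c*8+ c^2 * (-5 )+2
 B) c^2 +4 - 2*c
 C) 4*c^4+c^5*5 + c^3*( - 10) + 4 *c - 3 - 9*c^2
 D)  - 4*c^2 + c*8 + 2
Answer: A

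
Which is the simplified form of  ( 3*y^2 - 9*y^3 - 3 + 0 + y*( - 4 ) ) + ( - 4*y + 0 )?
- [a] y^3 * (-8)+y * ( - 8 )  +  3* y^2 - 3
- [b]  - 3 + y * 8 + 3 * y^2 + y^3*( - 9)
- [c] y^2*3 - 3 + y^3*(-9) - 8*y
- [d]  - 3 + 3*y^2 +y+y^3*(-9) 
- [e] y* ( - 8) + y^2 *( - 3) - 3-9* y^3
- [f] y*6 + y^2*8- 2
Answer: c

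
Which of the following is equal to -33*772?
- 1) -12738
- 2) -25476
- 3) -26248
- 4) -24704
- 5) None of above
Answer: 2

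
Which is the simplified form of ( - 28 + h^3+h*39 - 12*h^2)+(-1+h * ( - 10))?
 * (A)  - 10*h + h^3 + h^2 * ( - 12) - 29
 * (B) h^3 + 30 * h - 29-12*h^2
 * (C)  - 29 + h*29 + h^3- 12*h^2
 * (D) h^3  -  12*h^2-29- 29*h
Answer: C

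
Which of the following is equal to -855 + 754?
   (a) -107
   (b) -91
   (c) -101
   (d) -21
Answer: c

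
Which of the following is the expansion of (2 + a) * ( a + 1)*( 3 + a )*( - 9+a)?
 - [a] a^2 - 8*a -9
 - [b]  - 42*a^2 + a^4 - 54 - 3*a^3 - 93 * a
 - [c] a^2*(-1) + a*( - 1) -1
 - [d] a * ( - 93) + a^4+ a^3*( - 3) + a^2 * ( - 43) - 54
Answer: d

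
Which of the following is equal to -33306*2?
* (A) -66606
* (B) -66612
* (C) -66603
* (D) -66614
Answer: B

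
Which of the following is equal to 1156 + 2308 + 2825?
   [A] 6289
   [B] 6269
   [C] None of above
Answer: A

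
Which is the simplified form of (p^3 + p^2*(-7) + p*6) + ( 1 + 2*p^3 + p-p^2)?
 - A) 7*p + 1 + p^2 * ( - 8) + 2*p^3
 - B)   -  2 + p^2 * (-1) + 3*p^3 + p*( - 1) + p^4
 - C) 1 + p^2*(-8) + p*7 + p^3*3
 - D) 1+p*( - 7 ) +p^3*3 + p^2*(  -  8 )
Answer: C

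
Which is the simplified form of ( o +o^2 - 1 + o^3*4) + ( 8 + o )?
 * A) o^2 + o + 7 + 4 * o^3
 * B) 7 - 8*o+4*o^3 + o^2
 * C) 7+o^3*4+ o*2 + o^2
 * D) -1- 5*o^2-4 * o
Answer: C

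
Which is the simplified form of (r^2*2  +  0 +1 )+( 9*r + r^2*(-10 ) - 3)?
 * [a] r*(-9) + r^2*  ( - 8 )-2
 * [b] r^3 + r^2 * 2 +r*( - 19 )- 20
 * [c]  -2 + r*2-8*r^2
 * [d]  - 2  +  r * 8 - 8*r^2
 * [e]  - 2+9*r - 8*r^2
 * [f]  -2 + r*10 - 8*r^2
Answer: e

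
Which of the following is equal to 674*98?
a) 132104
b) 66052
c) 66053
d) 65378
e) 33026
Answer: b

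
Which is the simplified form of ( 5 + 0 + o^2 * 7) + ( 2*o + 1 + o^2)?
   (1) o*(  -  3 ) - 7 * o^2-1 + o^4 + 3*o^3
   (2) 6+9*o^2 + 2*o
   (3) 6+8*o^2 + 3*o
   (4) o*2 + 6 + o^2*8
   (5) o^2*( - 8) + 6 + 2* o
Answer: 4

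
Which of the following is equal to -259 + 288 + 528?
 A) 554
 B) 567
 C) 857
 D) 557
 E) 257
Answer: D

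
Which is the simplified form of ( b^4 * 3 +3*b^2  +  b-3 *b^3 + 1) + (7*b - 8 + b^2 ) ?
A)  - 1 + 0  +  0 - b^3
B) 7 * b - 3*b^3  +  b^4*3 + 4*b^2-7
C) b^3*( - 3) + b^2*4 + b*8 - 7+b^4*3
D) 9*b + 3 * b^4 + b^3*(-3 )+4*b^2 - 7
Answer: C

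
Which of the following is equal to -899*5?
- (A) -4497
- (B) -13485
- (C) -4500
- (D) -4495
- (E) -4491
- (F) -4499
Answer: D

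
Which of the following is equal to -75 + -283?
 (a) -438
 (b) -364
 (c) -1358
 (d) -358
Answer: d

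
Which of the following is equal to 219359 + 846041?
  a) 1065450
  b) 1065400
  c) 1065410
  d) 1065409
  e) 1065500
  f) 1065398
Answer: b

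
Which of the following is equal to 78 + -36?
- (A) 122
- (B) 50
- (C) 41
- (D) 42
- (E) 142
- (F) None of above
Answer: D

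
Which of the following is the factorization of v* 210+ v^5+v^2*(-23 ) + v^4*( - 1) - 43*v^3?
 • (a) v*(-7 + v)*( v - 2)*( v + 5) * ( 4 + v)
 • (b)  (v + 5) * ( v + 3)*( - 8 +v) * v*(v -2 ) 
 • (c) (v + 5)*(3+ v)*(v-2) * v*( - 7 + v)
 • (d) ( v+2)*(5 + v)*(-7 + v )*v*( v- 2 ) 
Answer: c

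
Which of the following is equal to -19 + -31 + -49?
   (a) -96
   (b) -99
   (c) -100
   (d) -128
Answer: b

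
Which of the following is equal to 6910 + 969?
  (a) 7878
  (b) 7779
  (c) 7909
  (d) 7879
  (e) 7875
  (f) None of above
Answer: d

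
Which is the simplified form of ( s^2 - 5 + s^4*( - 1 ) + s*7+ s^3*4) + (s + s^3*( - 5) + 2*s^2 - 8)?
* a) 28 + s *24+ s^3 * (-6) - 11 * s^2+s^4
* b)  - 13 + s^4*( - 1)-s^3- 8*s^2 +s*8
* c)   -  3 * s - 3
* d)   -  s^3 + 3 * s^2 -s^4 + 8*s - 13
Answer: d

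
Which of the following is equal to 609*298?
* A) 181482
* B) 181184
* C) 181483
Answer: A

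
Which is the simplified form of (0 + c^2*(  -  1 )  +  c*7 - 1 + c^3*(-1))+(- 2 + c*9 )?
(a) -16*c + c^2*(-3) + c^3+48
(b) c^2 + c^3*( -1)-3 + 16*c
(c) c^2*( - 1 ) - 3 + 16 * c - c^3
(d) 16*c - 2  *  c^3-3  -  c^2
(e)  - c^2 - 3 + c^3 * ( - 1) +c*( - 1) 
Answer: c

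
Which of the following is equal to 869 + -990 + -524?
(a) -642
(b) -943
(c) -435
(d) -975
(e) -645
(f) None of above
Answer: e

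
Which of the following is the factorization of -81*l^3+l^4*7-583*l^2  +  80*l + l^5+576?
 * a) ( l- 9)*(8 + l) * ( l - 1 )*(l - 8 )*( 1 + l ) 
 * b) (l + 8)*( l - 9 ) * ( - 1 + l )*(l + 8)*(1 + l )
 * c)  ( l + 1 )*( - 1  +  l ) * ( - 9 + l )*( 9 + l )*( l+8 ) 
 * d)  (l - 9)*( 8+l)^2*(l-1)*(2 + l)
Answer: b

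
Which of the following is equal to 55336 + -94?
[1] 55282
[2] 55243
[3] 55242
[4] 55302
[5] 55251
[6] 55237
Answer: 3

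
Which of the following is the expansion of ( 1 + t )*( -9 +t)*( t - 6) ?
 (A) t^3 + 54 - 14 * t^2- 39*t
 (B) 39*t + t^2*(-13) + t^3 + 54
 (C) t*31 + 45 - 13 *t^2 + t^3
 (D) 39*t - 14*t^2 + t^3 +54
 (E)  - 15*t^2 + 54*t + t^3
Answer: D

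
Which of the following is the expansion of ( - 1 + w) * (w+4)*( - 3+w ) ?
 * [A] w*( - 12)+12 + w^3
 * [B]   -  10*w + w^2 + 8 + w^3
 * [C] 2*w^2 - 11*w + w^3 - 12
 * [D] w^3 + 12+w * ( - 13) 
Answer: D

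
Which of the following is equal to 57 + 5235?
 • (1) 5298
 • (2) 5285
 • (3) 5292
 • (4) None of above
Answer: 3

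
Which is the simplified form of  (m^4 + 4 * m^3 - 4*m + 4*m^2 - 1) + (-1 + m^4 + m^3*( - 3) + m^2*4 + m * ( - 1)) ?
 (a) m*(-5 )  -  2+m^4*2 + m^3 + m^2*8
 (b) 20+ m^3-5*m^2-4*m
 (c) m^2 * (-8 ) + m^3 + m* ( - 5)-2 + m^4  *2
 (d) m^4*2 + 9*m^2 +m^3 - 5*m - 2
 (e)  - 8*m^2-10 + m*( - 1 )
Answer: a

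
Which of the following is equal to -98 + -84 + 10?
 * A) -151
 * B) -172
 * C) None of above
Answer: B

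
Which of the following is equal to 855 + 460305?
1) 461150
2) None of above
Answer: 2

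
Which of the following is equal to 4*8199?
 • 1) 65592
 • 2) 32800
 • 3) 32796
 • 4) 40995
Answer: 3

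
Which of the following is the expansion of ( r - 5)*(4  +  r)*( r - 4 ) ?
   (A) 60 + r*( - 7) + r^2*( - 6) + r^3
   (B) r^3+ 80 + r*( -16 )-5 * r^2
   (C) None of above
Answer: B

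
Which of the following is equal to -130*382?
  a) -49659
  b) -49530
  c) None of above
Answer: c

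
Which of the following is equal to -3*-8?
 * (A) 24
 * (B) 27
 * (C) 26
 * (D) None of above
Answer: A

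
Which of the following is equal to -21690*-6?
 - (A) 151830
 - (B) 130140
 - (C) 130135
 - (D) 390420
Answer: B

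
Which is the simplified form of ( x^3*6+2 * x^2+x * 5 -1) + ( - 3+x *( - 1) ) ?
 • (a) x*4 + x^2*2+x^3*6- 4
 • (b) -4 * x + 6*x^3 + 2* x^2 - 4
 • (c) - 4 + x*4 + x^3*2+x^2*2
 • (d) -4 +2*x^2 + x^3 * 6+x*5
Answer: a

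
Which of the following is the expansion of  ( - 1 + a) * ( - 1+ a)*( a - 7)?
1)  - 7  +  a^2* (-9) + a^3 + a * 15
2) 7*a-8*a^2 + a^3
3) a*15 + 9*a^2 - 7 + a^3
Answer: 1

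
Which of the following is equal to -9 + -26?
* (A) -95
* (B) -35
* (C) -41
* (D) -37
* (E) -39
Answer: B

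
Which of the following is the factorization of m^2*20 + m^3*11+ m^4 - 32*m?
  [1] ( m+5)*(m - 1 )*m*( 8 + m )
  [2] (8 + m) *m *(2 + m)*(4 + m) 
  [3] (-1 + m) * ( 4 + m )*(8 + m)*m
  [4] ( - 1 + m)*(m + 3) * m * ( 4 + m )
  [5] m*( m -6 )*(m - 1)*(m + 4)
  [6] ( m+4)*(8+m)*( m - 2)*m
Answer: 3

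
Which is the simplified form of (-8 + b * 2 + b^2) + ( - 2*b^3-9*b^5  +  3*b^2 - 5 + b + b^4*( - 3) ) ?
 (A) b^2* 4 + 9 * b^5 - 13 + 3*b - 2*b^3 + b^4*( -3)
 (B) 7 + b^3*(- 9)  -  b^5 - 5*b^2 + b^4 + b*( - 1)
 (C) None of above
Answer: C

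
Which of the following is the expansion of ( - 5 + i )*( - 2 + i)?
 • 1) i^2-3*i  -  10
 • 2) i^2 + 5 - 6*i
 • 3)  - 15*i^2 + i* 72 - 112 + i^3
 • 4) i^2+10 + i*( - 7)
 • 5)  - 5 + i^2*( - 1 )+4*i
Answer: 4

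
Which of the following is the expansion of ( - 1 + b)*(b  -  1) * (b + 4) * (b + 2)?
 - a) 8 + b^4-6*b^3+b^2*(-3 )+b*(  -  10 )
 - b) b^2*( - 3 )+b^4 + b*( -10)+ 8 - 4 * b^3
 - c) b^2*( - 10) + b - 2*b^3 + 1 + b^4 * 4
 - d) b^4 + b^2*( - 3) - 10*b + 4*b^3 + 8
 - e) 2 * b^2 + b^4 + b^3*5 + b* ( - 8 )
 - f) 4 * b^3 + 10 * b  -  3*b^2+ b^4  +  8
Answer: d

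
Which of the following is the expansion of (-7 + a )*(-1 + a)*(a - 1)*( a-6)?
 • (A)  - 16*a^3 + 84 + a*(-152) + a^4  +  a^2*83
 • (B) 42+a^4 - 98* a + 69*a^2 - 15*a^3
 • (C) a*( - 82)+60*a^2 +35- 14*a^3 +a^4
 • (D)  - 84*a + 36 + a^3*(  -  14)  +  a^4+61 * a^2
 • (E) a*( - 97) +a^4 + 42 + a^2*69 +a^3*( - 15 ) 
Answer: E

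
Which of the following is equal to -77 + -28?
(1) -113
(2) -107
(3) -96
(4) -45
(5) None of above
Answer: 5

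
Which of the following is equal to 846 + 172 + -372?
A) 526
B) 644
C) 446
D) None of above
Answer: D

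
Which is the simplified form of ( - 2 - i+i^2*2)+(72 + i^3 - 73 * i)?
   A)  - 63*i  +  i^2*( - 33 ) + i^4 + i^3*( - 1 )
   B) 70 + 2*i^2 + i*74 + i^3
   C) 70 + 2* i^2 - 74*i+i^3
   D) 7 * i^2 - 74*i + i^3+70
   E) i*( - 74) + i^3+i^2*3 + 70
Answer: C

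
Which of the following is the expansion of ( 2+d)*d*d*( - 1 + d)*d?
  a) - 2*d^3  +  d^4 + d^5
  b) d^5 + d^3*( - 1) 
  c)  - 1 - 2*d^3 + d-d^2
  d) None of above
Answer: a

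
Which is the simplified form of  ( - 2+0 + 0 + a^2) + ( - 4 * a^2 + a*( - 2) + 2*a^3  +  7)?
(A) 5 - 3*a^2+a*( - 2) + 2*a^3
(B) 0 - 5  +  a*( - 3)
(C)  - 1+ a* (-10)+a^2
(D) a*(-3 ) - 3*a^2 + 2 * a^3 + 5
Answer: A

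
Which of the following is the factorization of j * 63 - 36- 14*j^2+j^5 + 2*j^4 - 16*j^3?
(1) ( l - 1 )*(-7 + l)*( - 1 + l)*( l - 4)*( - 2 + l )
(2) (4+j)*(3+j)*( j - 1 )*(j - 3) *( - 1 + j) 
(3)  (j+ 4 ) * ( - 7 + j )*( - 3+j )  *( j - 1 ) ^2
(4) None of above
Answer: 2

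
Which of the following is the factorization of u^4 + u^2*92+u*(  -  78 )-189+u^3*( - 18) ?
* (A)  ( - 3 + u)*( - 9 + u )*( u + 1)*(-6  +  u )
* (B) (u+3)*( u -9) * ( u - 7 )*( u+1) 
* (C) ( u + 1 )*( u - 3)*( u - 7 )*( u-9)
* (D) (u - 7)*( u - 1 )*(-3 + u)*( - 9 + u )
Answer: C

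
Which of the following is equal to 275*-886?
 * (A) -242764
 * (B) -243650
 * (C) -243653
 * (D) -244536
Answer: B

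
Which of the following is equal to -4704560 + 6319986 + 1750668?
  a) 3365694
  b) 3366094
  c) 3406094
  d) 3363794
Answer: b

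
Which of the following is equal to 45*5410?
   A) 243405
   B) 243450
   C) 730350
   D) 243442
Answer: B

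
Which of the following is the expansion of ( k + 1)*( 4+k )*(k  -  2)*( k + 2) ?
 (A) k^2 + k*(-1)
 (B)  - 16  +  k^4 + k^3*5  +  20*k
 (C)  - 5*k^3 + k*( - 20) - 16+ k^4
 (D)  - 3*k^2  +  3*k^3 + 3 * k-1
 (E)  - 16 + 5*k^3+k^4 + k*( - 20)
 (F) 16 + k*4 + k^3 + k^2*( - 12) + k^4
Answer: E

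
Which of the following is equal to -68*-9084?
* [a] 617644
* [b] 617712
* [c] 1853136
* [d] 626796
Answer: b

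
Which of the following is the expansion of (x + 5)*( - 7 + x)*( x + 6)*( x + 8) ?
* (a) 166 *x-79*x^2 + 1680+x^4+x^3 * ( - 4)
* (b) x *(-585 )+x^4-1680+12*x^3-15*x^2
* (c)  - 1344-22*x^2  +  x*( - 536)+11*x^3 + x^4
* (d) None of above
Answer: d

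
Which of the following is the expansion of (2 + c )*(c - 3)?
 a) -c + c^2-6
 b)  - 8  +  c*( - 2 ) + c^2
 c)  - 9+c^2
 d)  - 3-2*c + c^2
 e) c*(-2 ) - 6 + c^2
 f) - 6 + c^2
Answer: a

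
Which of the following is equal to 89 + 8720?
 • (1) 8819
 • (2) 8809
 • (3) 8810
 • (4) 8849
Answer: 2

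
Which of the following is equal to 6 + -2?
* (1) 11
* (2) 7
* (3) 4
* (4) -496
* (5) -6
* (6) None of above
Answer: 3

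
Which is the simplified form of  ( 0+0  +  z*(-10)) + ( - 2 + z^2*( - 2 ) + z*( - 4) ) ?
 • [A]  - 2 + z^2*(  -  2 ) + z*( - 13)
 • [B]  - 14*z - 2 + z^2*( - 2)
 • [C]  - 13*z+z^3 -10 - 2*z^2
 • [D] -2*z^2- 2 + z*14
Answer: B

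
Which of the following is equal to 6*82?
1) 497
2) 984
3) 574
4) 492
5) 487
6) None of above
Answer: 4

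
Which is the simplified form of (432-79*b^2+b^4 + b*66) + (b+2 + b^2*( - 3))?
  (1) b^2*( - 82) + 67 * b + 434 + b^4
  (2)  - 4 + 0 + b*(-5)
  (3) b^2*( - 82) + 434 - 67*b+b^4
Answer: 1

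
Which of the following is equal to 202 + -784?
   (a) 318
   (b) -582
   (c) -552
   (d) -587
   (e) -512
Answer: b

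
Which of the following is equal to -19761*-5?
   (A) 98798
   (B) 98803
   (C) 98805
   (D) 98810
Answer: C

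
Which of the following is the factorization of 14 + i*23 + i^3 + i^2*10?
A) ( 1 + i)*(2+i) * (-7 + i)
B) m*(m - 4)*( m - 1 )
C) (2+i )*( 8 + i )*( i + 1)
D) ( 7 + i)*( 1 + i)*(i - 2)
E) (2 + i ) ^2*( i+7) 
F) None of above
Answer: F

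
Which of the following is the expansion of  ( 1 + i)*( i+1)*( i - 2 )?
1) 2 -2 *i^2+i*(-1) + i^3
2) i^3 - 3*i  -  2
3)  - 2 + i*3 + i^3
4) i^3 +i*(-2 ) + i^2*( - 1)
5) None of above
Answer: 2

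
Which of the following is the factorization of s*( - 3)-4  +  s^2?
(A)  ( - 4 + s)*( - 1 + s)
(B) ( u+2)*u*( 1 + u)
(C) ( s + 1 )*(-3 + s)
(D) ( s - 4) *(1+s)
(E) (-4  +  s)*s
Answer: D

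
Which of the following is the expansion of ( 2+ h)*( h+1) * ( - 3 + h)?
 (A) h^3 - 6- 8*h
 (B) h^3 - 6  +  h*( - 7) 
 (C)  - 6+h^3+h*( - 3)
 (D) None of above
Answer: B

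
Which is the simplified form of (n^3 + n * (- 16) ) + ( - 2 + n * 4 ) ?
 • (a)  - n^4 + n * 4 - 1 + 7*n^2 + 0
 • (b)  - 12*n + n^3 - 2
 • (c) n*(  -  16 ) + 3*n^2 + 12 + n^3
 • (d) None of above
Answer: b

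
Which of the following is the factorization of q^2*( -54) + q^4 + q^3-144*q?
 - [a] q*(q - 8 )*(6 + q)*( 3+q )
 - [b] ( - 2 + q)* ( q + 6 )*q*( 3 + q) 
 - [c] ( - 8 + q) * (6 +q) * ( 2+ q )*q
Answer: a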